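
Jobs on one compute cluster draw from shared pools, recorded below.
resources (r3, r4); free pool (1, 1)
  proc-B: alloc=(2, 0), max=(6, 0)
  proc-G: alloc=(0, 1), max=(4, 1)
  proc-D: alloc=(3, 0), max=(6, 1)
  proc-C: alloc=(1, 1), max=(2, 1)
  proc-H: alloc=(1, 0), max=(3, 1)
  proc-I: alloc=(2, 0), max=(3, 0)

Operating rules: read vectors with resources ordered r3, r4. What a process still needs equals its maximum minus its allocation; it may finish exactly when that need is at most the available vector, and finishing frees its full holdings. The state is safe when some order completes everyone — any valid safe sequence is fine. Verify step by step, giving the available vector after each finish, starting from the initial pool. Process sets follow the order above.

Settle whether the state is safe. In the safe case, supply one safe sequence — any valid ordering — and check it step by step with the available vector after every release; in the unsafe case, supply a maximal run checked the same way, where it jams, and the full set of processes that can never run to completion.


The state is SAFE; one workable sequence: proc-C, proc-I, proc-H, proc-G, proc-B, proc-D.
Key observation: reading the order forward, proc-C is the first process whose need (1, 0) meets the free pool (1, 1) exactly on a resource it requests.
Step-by-step check:
  pool = (1, 1)
  run proc-C (needs (1, 0), free (1, 1)); after release of (1, 1) the pool is (2, 2)
  run proc-I (needs (1, 0), free (2, 2)); after release of (2, 0) the pool is (4, 2)
  run proc-H (needs (2, 1), free (4, 2)); after release of (1, 0) the pool is (5, 2)
  run proc-G (needs (4, 0), free (5, 2)); after release of (0, 1) the pool is (5, 3)
  run proc-B (needs (4, 0), free (5, 3)); after release of (2, 0) the pool is (7, 3)
  run proc-D (needs (3, 1), free (7, 3)); after release of (3, 0) the pool is (10, 3)


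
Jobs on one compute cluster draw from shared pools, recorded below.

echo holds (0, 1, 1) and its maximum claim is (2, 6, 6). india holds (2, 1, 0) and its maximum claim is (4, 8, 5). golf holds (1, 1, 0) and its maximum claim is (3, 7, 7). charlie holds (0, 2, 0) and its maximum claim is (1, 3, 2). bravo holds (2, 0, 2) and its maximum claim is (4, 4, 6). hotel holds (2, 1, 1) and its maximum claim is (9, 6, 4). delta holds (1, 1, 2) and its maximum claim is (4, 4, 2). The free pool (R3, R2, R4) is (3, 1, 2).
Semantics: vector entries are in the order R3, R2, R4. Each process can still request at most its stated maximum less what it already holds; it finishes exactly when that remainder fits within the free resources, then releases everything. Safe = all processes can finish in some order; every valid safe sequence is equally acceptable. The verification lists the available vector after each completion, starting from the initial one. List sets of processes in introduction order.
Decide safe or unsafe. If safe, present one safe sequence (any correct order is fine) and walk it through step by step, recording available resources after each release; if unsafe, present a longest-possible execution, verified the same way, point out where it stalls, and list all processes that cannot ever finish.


UNSAFE.
Key observation: R2 is the bottleneck — with charlie, delta, bravo done the pool holds (6, 4, 6), short of every remaining need.
The run charlie, delta, bravo cannot be extended any further. Step-by-step check:
  pool = (3, 1, 2)
  charlie needs (1, 1, 2) <= (3, 1, 2) -> finishes; pool += (0, 2, 0) = (3, 3, 2)
  delta needs (3, 3, 0) <= (3, 3, 2) -> finishes; pool += (1, 1, 2) = (4, 4, 4)
  bravo needs (2, 4, 4) <= (4, 4, 4) -> finishes; pool += (2, 0, 2) = (6, 4, 6)
  echo cannot run: need (2, 5, 5) vs free (6, 4, 6) (insufficient R2)
  india cannot run: need (2, 7, 5) vs free (6, 4, 6) (insufficient R2)
  golf cannot run: need (2, 6, 7) vs free (6, 4, 6) (insufficient R2 and R4)
  hotel cannot run: need (7, 5, 3) vs free (6, 4, 6) (insufficient R3 and R2)
Never able to finish: echo, india, golf and hotel.


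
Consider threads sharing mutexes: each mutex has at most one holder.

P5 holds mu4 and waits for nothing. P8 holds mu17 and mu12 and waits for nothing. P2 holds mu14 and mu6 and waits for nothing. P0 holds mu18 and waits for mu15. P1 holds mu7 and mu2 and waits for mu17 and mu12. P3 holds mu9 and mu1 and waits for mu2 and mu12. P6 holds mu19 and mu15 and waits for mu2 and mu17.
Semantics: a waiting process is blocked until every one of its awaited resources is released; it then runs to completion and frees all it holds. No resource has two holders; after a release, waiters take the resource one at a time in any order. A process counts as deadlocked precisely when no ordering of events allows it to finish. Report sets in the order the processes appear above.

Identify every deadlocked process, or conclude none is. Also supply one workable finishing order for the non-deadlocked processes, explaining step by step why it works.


Nothing here is deadlocked.
Key observation: all waits point, directly or indirectly, at processes that can finish, so nothing is permanently blocked.
The rest can finish in the order P8, P1, P5, P6, P2, P0, P3.
Check, step by step:
  run P8 (it waits on nothing); releases mu17 and mu12
  run P1 (all its waits — mu17 and mu12 — are resolved); releases mu7 and mu2
  run P5 (it waits on nothing); releases mu4
  run P6 (all its waits — mu2 and mu17 — are resolved); releases mu19 and mu15
  run P2 (it waits on nothing); releases mu14 and mu6
  run P0 (all its waits — mu15 — are resolved); releases mu18
  run P3 (all its waits — mu2 and mu12 — are resolved); releases mu9 and mu1


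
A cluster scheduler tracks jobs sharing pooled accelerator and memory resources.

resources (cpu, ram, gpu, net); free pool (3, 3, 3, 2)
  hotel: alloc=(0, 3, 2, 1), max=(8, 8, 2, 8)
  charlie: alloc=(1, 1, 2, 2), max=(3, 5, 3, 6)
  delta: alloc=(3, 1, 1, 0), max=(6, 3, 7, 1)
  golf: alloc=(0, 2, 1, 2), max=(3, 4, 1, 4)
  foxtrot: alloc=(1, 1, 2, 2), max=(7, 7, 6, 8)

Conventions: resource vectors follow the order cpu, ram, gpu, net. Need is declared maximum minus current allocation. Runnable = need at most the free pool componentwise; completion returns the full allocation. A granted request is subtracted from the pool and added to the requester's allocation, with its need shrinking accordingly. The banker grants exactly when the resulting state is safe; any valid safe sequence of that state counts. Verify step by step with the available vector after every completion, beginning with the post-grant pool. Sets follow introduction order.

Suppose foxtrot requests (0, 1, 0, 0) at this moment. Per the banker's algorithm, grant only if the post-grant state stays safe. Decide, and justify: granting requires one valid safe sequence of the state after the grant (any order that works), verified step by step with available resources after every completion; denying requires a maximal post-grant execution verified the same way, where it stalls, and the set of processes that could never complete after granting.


GRANT: granting preserves safety; a valid post-grant sequence is golf, charlie, delta, foxtrot, hotel.
Key observation: granting shrinks the pool to (3, 2, 3, 2), yet golf still fits and the chain goes through.
Verifying the post-grant state step by step:
  pool = (3, 2, 3, 2)
  golf needs (3, 2, 0, 2) <= (3, 2, 3, 2) -> finishes; pool += (0, 2, 1, 2) = (3, 4, 4, 4)
  charlie needs (2, 4, 1, 4) <= (3, 4, 4, 4) -> finishes; pool += (1, 1, 2, 2) = (4, 5, 6, 6)
  delta needs (3, 2, 6, 1) <= (4, 5, 6, 6) -> finishes; pool += (3, 1, 1, 0) = (7, 6, 7, 6)
  foxtrot needs (6, 5, 4, 6) <= (7, 6, 7, 6) -> finishes; pool += (1, 2, 2, 2) = (8, 8, 9, 8)
  hotel needs (8, 5, 0, 7) <= (8, 8, 9, 8) -> finishes; pool += (0, 3, 2, 1) = (8, 11, 11, 9)


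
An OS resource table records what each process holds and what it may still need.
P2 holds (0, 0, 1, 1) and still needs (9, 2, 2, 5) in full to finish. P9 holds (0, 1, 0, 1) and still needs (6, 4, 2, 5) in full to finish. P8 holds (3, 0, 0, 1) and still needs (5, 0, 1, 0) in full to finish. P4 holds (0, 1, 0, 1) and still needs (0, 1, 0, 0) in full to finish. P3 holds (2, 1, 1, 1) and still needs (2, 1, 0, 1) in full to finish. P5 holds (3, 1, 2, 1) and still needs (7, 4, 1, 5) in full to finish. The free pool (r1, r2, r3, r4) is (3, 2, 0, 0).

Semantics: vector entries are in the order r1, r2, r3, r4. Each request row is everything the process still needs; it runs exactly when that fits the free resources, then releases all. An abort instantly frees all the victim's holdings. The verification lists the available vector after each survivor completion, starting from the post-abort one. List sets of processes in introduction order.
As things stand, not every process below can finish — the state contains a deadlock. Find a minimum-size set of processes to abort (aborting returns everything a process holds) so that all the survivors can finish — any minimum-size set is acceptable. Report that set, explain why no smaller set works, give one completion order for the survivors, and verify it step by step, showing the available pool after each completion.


The answer: abort P2 and P5.
Key observation: before aborting P2 and P5, P9 was permanently blocked — no order could ever run it; afterwards it completes at step 4.
Minimality, checking each single-abort alternative: P2 alone leaves P9 blocked (short on r4); P9 alone leaves P2 blocked (short on r1, r3 and r4); P8 alone leaves P2 blocked (short on r1, r3 and r4); P4 alone leaves P2 blocked (short on r1, r3 and r4); P3 alone leaves P2 blocked (short on r1, r3 and r4); P5 alone leaves P2 blocked (short on r4).
The survivors complete as P8, P3, P4, P9. Walking it through (starting from the post-abort pool):
  pool = (6, 3, 3, 2)
  P8: need (5, 0, 1, 0) fits (6, 3, 3, 2); releases (3, 0, 0, 1), pool now (9, 3, 3, 3)
  P3: need (2, 1, 0, 1) fits (9, 3, 3, 3); releases (2, 1, 1, 1), pool now (11, 4, 4, 4)
  P4: need (0, 1, 0, 0) fits (11, 4, 4, 4); releases (0, 1, 0, 1), pool now (11, 5, 4, 5)
  P9: need (6, 4, 2, 5) fits (11, 5, 4, 5); releases (0, 1, 0, 1), pool now (11, 6, 4, 6)


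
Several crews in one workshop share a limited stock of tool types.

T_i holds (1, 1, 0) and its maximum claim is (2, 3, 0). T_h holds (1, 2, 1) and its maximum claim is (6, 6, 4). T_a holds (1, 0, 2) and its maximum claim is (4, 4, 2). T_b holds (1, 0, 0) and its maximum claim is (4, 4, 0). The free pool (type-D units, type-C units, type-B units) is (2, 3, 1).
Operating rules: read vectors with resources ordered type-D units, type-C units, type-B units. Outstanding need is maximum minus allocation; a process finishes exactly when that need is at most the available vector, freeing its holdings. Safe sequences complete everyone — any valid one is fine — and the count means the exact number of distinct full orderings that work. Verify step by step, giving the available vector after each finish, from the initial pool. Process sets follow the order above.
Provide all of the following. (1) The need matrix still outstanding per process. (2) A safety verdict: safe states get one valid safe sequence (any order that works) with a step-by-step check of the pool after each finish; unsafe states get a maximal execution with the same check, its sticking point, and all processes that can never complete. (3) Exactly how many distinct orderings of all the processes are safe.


(1) Remaining need (order type-D units, type-C units, type-B units):
  T_i: (1, 2, 0)
  T_h: (5, 4, 3)
  T_a: (3, 4, 0)
  T_b: (3, 4, 0)
(2) The state is SAFE; one workable sequence: T_i, T_a, T_b, T_h.
Key observation: T_a marks the first exact bind of the order: its need (3, 4, 0) fits the free (3, 4, 1) with zero slack on a requested resource.
Walking it through:
  pool = (2, 3, 1)
  run T_i (needs (1, 2, 0), free (2, 3, 1)); after release of (1, 1, 0) the pool is (3, 4, 1)
  run T_a (needs (3, 4, 0), free (3, 4, 1)); after release of (1, 0, 2) the pool is (4, 4, 3)
  run T_b (needs (3, 4, 0), free (4, 4, 3)); after release of (1, 0, 0) the pool is (5, 4, 3)
  run T_h (needs (5, 4, 3), free (5, 4, 3)); after release of (1, 2, 1) the pool is (6, 6, 4)
(3) Exactly 2 of the possible complete orderings are safe sequences.


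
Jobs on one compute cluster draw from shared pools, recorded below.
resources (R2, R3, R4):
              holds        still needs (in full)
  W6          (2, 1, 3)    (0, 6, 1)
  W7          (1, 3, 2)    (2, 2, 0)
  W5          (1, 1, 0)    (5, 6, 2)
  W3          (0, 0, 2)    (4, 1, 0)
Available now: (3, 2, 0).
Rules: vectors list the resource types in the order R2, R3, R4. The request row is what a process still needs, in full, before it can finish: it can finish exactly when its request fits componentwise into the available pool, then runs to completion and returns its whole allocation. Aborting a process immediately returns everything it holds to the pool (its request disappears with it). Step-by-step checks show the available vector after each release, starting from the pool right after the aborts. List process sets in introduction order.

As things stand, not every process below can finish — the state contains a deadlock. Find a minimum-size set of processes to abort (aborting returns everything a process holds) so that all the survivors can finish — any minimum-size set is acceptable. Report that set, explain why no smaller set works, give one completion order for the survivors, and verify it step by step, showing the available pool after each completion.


Minimum abort set: W5.
Key observation: W6 could never have finished before the abort; with (1, 1, 0) returned by W5, it fits at step 3.
Minimality: the empty abort set fails — the state is deadlocked as it stands.
The survivors complete as W7, W3, W6. Check, step by step (starting from the post-abort pool):
  pool = (4, 3, 0)
  W7: need (2, 2, 0) fits (4, 3, 0); releases (1, 3, 2), pool now (5, 6, 2)
  W3: need (4, 1, 0) fits (5, 6, 2); releases (0, 0, 2), pool now (5, 6, 4)
  W6: need (0, 6, 1) fits (5, 6, 4); releases (2, 1, 3), pool now (7, 7, 7)


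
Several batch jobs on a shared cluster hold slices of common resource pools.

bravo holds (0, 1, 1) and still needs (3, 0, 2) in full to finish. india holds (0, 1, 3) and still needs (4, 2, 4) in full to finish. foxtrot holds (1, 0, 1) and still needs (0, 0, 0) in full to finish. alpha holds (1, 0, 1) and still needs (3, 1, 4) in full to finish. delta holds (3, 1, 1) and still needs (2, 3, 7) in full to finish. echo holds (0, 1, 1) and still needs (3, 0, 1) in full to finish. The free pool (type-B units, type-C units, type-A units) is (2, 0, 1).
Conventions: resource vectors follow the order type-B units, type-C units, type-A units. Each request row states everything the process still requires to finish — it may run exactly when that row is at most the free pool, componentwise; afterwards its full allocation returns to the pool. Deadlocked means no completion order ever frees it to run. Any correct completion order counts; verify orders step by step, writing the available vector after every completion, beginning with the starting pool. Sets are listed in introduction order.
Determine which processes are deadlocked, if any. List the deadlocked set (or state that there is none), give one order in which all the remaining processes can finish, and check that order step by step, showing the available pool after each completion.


No process is deadlocked.
Key observation: starting with foxtrot, each completion frees enough for the next — no one is permanently blocked.
The rest can finish in the order foxtrot, echo, bravo, alpha, india, delta. Walking it through:
  pool = (2, 0, 1)
  run foxtrot (needs (0, 0, 0), free (2, 0, 1)); after release of (1, 0, 1) the pool is (3, 0, 2)
  run echo (needs (3, 0, 1), free (3, 0, 2)); after release of (0, 1, 1) the pool is (3, 1, 3)
  run bravo (needs (3, 0, 2), free (3, 1, 3)); after release of (0, 1, 1) the pool is (3, 2, 4)
  run alpha (needs (3, 1, 4), free (3, 2, 4)); after release of (1, 0, 1) the pool is (4, 2, 5)
  run india (needs (4, 2, 4), free (4, 2, 5)); after release of (0, 1, 3) the pool is (4, 3, 8)
  run delta (needs (2, 3, 7), free (4, 3, 8)); after release of (3, 1, 1) the pool is (7, 4, 9)


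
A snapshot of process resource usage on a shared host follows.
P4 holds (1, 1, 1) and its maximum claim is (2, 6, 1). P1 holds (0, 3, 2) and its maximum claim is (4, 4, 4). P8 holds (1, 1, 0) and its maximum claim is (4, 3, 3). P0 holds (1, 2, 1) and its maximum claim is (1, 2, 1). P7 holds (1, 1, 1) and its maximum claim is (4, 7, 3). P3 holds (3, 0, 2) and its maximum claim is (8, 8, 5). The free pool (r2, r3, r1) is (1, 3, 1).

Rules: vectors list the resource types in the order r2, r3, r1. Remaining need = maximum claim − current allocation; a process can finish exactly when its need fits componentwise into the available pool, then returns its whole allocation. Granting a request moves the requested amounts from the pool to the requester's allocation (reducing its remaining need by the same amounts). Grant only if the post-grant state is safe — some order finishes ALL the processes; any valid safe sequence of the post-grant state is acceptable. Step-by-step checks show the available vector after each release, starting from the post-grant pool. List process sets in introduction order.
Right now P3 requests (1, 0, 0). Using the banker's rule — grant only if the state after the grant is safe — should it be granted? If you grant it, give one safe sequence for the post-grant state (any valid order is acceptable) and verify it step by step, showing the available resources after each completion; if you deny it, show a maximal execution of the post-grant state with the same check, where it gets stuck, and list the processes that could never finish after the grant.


DENY: after the grant no complete ordering would exist.
Key observation: the pool after P0, P4 is (2, 6, 3); every surviving request exceeds it in r2, so progress ends there.
On the post-grant state, P0, P4 is a maximal run — nothing extends it. Walking it through:
  pool = (0, 3, 1)
  P0: need (0, 0, 0) fits (0, 3, 1); releases (1, 2, 1), pool now (1, 5, 2)
  P4: need (1, 5, 0) fits (1, 5, 2); releases (1, 1, 1), pool now (2, 6, 3)
  P1 cannot run: need (4, 1, 2) vs free (2, 6, 3) (insufficient r2)
  P8 cannot run: need (3, 2, 3) vs free (2, 6, 3) (insufficient r2)
  P7 cannot run: need (3, 6, 2) vs free (2, 6, 3) (insufficient r2)
  P3 cannot run: need (4, 8, 3) vs free (2, 6, 3) (insufficient r2 and r3)
Had the request been granted, P1, P8, P7 and P3 could never finish.


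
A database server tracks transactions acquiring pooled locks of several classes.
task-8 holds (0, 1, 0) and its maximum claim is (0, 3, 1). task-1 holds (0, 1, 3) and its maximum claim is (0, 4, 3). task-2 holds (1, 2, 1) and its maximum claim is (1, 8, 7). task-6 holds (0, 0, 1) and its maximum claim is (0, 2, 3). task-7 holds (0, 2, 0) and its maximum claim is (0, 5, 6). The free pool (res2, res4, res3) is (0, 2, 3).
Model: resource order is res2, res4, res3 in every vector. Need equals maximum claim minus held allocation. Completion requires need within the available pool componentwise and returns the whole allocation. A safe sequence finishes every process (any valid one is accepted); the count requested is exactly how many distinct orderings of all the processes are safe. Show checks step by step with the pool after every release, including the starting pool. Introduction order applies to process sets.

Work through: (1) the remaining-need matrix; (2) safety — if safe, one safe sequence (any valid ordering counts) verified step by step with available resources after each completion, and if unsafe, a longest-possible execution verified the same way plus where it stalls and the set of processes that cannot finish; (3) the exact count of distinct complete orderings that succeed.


(1) Remaining need (order res2, res4, res3):
  task-8: (0, 2, 1)
  task-1: (0, 3, 0)
  task-2: (0, 6, 6)
  task-6: (0, 2, 2)
  task-7: (0, 3, 6)
(2) SAFE — a valid safe sequence is task-8, task-6, task-1, task-7, task-2.
Key observation: the order's first zero-slack moment is task-8 ((0, 2, 1) needed, (0, 2, 3) free — a requested resource with nothing to spare).
Check, step by step:
  pool = (0, 2, 3)
  task-8: need (0, 2, 1) fits (0, 2, 3); releases (0, 1, 0), pool now (0, 3, 3)
  task-6: need (0, 2, 2) fits (0, 3, 3); releases (0, 0, 1), pool now (0, 3, 4)
  task-1: need (0, 3, 0) fits (0, 3, 4); releases (0, 1, 3), pool now (0, 4, 7)
  task-7: need (0, 3, 6) fits (0, 4, 7); releases (0, 2, 0), pool now (0, 6, 7)
  task-2: need (0, 6, 6) fits (0, 6, 7); releases (1, 2, 1), pool now (1, 8, 8)
(3) The exact count: 5 of the possible complete orderings are safe sequences.


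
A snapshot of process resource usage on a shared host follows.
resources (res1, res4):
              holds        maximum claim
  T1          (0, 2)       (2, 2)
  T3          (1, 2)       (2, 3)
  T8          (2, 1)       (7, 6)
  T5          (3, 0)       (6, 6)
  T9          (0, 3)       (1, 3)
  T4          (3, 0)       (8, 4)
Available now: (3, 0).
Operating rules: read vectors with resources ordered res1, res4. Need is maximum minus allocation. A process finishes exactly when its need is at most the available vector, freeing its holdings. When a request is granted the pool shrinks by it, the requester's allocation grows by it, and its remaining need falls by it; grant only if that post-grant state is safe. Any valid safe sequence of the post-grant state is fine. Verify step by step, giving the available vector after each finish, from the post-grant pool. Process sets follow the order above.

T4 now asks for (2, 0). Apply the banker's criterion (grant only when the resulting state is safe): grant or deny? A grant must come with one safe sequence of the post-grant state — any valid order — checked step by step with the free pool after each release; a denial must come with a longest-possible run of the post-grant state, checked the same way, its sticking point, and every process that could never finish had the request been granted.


DENY: after the grant no complete ordering would exist.
Key observation: after T9, T3, T1 complete, (2, 7) is the best the pool ever gets, yet each leftover process wants more res1.
On the post-grant state, T9, T3, T1 is a maximal run — nothing extends it. Verifying each step:
  pool = (1, 0)
  T9 needs (1, 0) <= (1, 0) -> finishes; pool += (0, 3) = (1, 3)
  T3 needs (1, 1) <= (1, 3) -> finishes; pool += (1, 2) = (2, 5)
  T1 needs (2, 0) <= (2, 5) -> finishes; pool += (0, 2) = (2, 7)
  blocked: T8 wants (5, 5), pool (2, 7) — not enough res1
  blocked: T5 wants (3, 6), pool (2, 7) — not enough res1
  blocked: T4 wants (3, 4), pool (2, 7) — not enough res1
Had the request been granted, T8, T5 and T4 could never finish.


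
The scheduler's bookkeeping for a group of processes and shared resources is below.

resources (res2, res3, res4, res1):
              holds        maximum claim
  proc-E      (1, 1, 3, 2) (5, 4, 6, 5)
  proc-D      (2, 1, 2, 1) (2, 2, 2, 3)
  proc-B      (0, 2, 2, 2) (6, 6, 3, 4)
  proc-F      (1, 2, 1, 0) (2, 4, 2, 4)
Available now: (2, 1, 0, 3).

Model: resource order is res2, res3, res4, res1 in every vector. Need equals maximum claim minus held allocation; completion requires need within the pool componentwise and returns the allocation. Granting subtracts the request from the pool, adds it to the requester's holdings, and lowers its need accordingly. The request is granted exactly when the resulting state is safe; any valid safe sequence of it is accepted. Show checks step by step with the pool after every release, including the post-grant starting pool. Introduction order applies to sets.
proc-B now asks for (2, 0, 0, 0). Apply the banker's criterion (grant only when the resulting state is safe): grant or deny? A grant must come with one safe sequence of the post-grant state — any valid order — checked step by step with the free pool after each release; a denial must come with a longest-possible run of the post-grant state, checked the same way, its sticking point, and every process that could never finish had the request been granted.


DENY: after the grant no complete ordering would exist.
Key observation: res2 is the bottleneck — with proc-D, proc-F done the pool holds (3, 4, 3, 4), short of every remaining need.
After a pretend grant, a maximal execution: proc-D, proc-F — then nothing else fits. Verifying each step:
  pool = (0, 1, 0, 3)
  proc-D: need (0, 1, 0, 2) fits (0, 1, 0, 3); releases (2, 1, 2, 1), pool now (2, 2, 2, 4)
  proc-F: need (1, 2, 1, 4) fits (2, 2, 2, 4); releases (1, 2, 1, 0), pool now (3, 4, 3, 4)
  proc-E still needs (4, 3, 3, 3) but only (3, 4, 3, 4) is free — short on res2
  proc-B still needs (4, 4, 1, 2) but only (3, 4, 3, 4) is free — short on res2
Had the request been granted, proc-E and proc-B could never finish.


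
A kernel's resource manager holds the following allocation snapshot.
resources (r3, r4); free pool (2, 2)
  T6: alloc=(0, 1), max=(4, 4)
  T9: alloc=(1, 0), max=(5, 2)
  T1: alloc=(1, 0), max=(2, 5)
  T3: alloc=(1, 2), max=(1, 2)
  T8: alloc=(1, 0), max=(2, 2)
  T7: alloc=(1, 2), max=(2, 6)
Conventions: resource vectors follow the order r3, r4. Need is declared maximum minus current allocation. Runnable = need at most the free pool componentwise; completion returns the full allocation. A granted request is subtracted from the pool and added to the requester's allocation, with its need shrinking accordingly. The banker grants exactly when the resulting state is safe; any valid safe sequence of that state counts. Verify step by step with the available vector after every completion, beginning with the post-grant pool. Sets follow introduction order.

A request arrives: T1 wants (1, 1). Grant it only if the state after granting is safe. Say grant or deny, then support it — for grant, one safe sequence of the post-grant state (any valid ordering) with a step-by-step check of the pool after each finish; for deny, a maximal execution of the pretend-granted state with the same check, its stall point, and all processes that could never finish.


DENY. Granting would leave the state unsafe.
Key observation: after T3, T8 the pool peaks at (3, 3), and each blocked process is short somewhere: T6 on r3; T9 on r3; T1 on r4; T7 on r4.
After a pretend grant, a maximal execution: T3, T8 — then nothing else fits. Walking it through:
  pool = (1, 1)
  T3 needs (0, 0) <= (1, 1) -> finishes; pool += (1, 2) = (2, 3)
  T8 needs (1, 2) <= (2, 3) -> finishes; pool += (1, 0) = (3, 3)
  T6 cannot run: need (4, 3) vs free (3, 3) (insufficient r3)
  T9 cannot run: need (4, 2) vs free (3, 3) (insufficient r3)
  T1 cannot run: need (0, 4) vs free (3, 3) (insufficient r4)
  T7 cannot run: need (1, 4) vs free (3, 3) (insufficient r4)
Processes that could never finish after the grant: T6, T9, T1 and T7.


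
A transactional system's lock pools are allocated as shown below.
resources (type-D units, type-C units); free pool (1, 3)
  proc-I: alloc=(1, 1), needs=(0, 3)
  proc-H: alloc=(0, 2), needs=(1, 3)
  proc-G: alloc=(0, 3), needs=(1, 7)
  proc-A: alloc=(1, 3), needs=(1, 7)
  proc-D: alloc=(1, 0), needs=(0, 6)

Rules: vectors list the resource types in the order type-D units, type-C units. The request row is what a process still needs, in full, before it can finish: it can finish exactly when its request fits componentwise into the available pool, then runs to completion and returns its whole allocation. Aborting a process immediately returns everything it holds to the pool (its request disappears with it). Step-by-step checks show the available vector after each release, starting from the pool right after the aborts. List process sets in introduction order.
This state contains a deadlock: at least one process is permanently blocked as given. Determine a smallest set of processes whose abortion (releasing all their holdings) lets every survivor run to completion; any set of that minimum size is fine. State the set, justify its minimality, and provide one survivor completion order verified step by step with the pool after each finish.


Minimum abort set: proc-A.
Key observation: aborting proc-A returns (1, 3), and proc-G — hopeless before — runs at step 4 with the returned capacity in the pool.
Minimality: the empty abort set fails — the state is deadlocked as it stands.
One survivor order: proc-I, proc-D, proc-H, proc-G. Walking it through (post-abort pool first):
  pool = (2, 6)
  proc-I needs (0, 3) <= (2, 6) -> finishes; pool += (1, 1) = (3, 7)
  proc-D needs (0, 6) <= (3, 7) -> finishes; pool += (1, 0) = (4, 7)
  proc-H needs (1, 3) <= (4, 7) -> finishes; pool += (0, 2) = (4, 9)
  proc-G needs (1, 7) <= (4, 9) -> finishes; pool += (0, 3) = (4, 12)


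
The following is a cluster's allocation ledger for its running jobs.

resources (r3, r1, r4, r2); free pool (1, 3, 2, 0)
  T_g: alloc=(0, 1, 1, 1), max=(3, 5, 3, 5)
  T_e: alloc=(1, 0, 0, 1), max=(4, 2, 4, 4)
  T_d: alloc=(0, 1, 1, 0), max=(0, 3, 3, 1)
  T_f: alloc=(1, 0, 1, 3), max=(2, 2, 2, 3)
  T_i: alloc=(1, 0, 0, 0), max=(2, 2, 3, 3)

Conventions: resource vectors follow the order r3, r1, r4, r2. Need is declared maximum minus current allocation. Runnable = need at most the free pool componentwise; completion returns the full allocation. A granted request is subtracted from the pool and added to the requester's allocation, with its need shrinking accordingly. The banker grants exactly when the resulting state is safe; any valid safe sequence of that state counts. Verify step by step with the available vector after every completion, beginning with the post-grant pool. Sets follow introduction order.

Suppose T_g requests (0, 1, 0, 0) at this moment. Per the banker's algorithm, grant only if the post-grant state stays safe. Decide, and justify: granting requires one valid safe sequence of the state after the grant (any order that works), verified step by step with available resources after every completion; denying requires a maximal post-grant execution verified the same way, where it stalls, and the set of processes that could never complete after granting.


GRANT — the state after the grant stays safe, e.g. via T_f, T_i, T_d, T_e, T_g.
Key observation: (1, 2, 2, 0) free after granting still covers T_f first, and each release covers the next.
Check on the post-grant state, step by step:
  pool = (1, 2, 2, 0)
  T_f: need (1, 2, 1, 0) fits (1, 2, 2, 0); releases (1, 0, 1, 3), pool now (2, 2, 3, 3)
  T_i: need (1, 2, 3, 3) fits (2, 2, 3, 3); releases (1, 0, 0, 0), pool now (3, 2, 3, 3)
  T_d: need (0, 2, 2, 1) fits (3, 2, 3, 3); releases (0, 1, 1, 0), pool now (3, 3, 4, 3)
  T_e: need (3, 2, 4, 3) fits (3, 3, 4, 3); releases (1, 0, 0, 1), pool now (4, 3, 4, 4)
  T_g: need (3, 3, 2, 4) fits (4, 3, 4, 4); releases (0, 2, 1, 1), pool now (4, 5, 5, 5)


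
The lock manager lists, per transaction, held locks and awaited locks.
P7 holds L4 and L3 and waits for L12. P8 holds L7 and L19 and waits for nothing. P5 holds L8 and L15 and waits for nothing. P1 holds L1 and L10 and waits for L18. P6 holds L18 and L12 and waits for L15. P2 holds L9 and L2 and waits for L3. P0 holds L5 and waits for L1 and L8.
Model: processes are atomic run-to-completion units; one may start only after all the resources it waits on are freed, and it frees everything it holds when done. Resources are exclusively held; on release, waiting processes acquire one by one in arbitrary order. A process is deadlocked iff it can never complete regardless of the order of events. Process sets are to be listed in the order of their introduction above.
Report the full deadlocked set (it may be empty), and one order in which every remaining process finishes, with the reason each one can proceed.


No process is deadlocked.
Key observation: although several processes wait, no cycle exists — each chain bottoms out at a free runner.
The rest can finish in the order P5, P6, P7, P8, P1, P2, P0.
Step-by-step check:
  P5 waits on nothing -> runs at once and releases L8 and L15
  P6 waits on L15 — all released -> runs and releases L18 and L12
  P7 waits on L12 — all released -> runs and releases L4 and L3
  P8 waits on nothing -> runs at once and releases L7 and L19
  P1 waits on L18 — all released -> runs and releases L1 and L10
  P2 waits on L3 — all released -> runs and releases L9 and L2
  P0 waits on L1 and L8 — all released -> runs and releases L5


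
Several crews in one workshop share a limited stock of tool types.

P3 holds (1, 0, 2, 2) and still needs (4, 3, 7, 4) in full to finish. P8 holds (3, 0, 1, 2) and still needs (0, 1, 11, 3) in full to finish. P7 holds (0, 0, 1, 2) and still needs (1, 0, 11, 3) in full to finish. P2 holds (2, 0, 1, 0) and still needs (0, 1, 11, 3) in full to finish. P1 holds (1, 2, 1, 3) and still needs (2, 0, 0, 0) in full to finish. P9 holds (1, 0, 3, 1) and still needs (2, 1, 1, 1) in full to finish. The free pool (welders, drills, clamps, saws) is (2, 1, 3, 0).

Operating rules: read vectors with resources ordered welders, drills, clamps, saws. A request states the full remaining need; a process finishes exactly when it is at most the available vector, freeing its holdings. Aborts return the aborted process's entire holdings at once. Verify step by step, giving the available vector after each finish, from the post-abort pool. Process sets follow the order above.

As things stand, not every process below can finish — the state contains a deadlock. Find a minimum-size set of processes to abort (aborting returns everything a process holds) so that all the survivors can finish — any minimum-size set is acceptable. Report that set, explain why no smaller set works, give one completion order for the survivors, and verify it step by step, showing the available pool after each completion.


Abort P8 and P7.
Key observation: no ordering could ever have run P2 before the abort of P8 and P7; with (3, 0, 2, 4) back in the pool it fits at step 4.
No one abort is enough; case by case: P3 alone leaves P8 blocked (short on clamps); P8 alone leaves P7 blocked (short on clamps); P7 alone leaves P8 blocked (short on clamps); P2 alone leaves P8 blocked (short on clamps); P1 alone leaves P8 blocked (short on clamps); P9 alone leaves P8 blocked (short on clamps).
One survivor order: P1, P9, P3, P2. Step-by-step check (post-abort pool first):
  pool = (5, 1, 5, 4)
  P1: need (2, 0, 0, 0) fits (5, 1, 5, 4); releases (1, 2, 1, 3), pool now (6, 3, 6, 7)
  P9: need (2, 1, 1, 1) fits (6, 3, 6, 7); releases (1, 0, 3, 1), pool now (7, 3, 9, 8)
  P3: need (4, 3, 7, 4) fits (7, 3, 9, 8); releases (1, 0, 2, 2), pool now (8, 3, 11, 10)
  P2: need (0, 1, 11, 3) fits (8, 3, 11, 10); releases (2, 0, 1, 0), pool now (10, 3, 12, 10)


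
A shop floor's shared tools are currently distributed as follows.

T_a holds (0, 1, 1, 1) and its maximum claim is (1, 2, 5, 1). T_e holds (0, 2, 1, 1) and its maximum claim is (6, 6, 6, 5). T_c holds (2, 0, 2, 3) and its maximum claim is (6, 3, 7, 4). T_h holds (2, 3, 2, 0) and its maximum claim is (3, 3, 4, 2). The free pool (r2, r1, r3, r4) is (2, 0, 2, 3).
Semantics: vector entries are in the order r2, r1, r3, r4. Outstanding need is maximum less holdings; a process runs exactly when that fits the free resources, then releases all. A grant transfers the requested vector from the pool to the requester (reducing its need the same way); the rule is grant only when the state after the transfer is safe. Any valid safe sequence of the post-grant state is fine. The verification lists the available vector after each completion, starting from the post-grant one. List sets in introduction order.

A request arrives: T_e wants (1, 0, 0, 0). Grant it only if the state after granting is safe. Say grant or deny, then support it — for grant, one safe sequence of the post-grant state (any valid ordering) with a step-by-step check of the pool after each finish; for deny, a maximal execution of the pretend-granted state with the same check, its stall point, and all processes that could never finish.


DENY. Granting would leave the state unsafe.
Key observation: even finishing T_h, T_a leaves just (3, 4, 5, 4) free — too little r2 for any of the remaining processes.
Pretend the grant happened; the run T_h, T_a goes as far as possible. Verifying each step:
  pool = (1, 0, 2, 3)
  run T_h (needs (1, 0, 2, 2), free (1, 0, 2, 3)); after release of (2, 3, 2, 0) the pool is (3, 3, 4, 3)
  run T_a (needs (1, 1, 4, 0), free (3, 3, 4, 3)); after release of (0, 1, 1, 1) the pool is (3, 4, 5, 4)
  T_e cannot run: need (5, 4, 5, 4) vs free (3, 4, 5, 4) (insufficient r2)
  T_c cannot run: need (4, 3, 5, 1) vs free (3, 4, 5, 4) (insufficient r2)
Post-grant, the permanently blocked set is T_e and T_c.


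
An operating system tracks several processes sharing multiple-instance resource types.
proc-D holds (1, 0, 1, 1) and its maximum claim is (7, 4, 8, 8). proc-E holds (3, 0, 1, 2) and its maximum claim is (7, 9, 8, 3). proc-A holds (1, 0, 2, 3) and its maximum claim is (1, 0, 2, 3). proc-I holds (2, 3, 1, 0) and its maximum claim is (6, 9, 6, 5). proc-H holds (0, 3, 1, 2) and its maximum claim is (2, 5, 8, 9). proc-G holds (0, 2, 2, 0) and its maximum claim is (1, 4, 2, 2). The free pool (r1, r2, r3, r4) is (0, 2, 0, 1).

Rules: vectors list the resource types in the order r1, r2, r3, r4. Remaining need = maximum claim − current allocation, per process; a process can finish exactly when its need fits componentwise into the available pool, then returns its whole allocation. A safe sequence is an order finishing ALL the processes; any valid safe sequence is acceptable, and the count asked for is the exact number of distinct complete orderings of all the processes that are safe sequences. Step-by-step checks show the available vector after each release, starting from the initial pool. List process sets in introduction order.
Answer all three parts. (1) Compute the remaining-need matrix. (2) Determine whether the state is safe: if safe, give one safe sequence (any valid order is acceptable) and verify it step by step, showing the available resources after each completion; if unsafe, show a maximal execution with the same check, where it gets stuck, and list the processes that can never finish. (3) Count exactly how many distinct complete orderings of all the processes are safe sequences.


(1) Outstanding need per process (order r1, r2, r3, r4):
  proc-D: (6, 4, 7, 7)
  proc-E: (4, 9, 7, 1)
  proc-A: (0, 0, 0, 0)
  proc-I: (4, 6, 5, 5)
  proc-H: (2, 2, 7, 7)
  proc-G: (1, 2, 0, 2)
(2) UNSAFE — no complete ordering exists.
Key observation: even finishing proc-A, proc-G leaves just (1, 4, 4, 4) free — too little r1 for any of the remaining processes.
The run proc-A, proc-G cannot be extended any further. Check, step by step:
  pool = (0, 2, 0, 1)
  run proc-A (needs (0, 0, 0, 0), free (0, 2, 0, 1)); after release of (1, 0, 2, 3) the pool is (1, 2, 2, 4)
  run proc-G (needs (1, 2, 0, 2), free (1, 2, 2, 4)); after release of (0, 2, 2, 0) the pool is (1, 4, 4, 4)
  blocked: proc-D wants (6, 4, 7, 7), pool (1, 4, 4, 4) — not enough r1, r3 and r4
  blocked: proc-E wants (4, 9, 7, 1), pool (1, 4, 4, 4) — not enough r1, r2 and r3
  blocked: proc-I wants (4, 6, 5, 5), pool (1, 4, 4, 4) — not enough r1, r2, r3 and r4
  blocked: proc-H wants (2, 2, 7, 7), pool (1, 4, 4, 4) — not enough r1, r3 and r4
Never able to finish: proc-D, proc-E, proc-I and proc-H.
(3) The exact count: 0 of the possible complete orderings are safe sequences.


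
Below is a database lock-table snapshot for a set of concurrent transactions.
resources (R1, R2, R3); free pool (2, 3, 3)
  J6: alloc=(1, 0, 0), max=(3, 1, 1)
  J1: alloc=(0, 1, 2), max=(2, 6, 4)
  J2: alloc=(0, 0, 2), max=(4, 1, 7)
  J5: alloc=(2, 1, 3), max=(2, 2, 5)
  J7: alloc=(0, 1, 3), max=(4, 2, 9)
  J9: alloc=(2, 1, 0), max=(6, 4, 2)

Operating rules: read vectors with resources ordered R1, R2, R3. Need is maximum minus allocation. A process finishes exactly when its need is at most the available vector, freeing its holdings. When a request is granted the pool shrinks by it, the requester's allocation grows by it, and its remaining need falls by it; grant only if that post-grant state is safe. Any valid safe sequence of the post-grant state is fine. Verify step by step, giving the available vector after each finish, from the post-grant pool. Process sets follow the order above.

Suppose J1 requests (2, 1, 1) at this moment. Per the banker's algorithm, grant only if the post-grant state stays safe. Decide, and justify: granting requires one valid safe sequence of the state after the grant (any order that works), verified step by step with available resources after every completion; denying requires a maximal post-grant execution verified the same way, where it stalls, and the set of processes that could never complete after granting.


DENY. Granting would leave the state unsafe.
Key observation: after J5, J6 the pool peaks at (3, 3, 5), and each blocked process is short somewhere: J1 on R2; J2 on R1; J7 on R1, R3; J9 on R1.
After a pretend grant, a maximal execution: J5, J6 — then nothing else fits. Walking it through:
  pool = (0, 2, 2)
  J5: need (0, 1, 2) fits (0, 2, 2); releases (2, 1, 3), pool now (2, 3, 5)
  J6: need (2, 1, 1) fits (2, 3, 5); releases (1, 0, 0), pool now (3, 3, 5)
  J1 still needs (0, 4, 1) but only (3, 3, 5) is free — short on R2
  J2 still needs (4, 1, 5) but only (3, 3, 5) is free — short on R1
  J7 still needs (4, 1, 6) but only (3, 3, 5) is free — short on R1 and R3
  J9 still needs (4, 3, 2) but only (3, 3, 5) is free — short on R1
Processes that could never finish after the grant: J1, J2, J7 and J9.
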